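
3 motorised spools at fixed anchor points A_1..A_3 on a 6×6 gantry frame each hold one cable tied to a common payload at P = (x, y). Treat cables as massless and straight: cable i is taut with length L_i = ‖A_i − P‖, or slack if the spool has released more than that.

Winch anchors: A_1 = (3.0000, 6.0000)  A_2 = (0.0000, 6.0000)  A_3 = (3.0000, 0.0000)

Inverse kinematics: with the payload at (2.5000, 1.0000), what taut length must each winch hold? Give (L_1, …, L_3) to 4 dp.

L_1: Δ = A_1−P = (0.5000, 5.0000) → ‖Δ‖ = √25.2500 = 5.0249
L_2: Δ = A_2−P = (-2.5000, 5.0000) → ‖Δ‖ = √31.2500 = 5.5902
L_3: Δ = A_3−P = (0.5000, -1.0000) → ‖Δ‖ = √1.2500 = 1.1180

(5.0249, 5.5902, 1.1180)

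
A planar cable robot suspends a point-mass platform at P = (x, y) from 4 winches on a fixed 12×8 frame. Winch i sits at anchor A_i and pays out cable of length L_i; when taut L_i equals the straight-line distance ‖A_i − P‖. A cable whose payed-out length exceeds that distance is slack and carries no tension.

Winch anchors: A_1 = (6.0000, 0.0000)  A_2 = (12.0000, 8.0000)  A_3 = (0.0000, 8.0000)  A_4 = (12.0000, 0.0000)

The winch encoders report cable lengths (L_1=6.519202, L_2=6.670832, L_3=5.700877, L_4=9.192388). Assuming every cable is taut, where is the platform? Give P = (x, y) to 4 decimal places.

circle eqns → linear via eq_j − eq_1; set k_j = A_j·A_j − L_j²
k_1 = 36.0000+0.0000−42.5000 = -6.5000
-12.0000·x − 16.0000·y = k_1−k_2 = -170.0000
12.0000·x − 16.0000·y = k_1−k_3 = -38.0000
-12.0000·x + 0.0000·y = k_1−k_4 = -66.0000
solve first two rows → x=5.5000, y=6.5000
check cable 4: ‖A_4−P‖² = 84.5000 ≈ L_4² = 84.5000 ✓

(5.5000, 6.5000)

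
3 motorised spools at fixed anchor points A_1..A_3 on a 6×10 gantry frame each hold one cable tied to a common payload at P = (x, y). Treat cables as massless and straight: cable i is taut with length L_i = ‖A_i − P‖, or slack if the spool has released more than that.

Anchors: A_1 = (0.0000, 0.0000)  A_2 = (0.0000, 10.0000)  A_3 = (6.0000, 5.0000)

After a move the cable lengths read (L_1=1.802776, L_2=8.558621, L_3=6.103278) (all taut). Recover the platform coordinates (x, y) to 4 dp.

(1.0000, 1.5000)

each cable: (A_i−P)·(A_i−P) = L_i²; let q_i = ‖A_i‖²−L_i²
q_1 = 0.0000+0.0000−3.2500 = -3.2500
row 1: 0.0000x − 20.0000y = -30.0000  (q_2=26.7500)
row 2: -12.0000x − 10.0000y = -27.0000  (q_3=23.7500)
Cramer on rows 1–2 → x = 1.0000, y = 1.5000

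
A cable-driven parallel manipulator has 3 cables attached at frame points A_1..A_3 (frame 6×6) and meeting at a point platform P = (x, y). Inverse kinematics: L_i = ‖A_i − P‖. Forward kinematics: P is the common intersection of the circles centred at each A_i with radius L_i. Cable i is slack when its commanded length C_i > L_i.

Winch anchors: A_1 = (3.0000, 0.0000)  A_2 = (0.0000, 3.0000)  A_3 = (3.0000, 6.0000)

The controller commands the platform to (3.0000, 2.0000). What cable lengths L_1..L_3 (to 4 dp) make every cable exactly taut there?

(2.0000, 3.1623, 4.0000)

L_1: Δ = A_1−P = (0.0000, -2.0000) → ‖Δ‖ = √4.0000 = 2.0000
L_2: Δ = A_2−P = (-3.0000, 1.0000) → ‖Δ‖ = √10.0000 = 3.1623
L_3: Δ = A_3−P = (0.0000, 4.0000) → ‖Δ‖ = √16.0000 = 4.0000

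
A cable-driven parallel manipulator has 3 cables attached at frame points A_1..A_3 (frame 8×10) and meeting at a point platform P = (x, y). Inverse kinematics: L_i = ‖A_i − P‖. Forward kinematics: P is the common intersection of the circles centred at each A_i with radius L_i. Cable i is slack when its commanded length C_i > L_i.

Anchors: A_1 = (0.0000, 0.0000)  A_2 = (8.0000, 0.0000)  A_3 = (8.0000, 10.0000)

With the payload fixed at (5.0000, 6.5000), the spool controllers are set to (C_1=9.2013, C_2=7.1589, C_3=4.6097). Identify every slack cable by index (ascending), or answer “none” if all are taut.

1

i=1: geometric 8.2006 vs commanded 9.2013 ⇒ slack
i=2: geometric 7.1589 vs commanded 7.1589 ⇒ taut
i=3: geometric 4.6098 vs commanded 4.6097 ⇒ taut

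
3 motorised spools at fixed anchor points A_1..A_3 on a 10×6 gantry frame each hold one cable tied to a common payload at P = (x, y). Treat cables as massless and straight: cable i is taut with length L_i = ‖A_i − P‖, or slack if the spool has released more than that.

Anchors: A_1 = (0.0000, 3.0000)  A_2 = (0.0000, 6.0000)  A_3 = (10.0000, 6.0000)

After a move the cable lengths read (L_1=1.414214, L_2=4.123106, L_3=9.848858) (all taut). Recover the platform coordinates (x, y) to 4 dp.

circle eqns → linear via eq_j − eq_1; set k_j = A_j·A_j − L_j²
k_1 = 0.0000+9.0000−2.0000 = 7.0000
0.0000·x − 6.0000·y = k_1−k_2 = -12.0000
-20.0000·x − 6.0000·y = k_1−k_3 = -32.0000
solve first two rows → x=1.0000, y=2.0000

(1.0000, 2.0000)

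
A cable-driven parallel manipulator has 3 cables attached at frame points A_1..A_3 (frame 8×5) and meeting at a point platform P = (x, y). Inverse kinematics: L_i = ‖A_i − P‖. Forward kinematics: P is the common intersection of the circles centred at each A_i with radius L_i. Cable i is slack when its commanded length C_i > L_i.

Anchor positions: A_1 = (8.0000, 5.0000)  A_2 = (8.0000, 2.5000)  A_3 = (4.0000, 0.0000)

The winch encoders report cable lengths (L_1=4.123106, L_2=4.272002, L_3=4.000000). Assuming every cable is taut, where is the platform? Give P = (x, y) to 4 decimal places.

circle eqns → linear via eq_j − eq_1; set c_j = A_j·A_j − L_j²
c_1 = 64.0000+25.0000−17.0000 = 72.0000
0.0000·x + 5.0000·y = c_1−c_2 = 20.0000
8.0000·x + 10.0000·y = c_1−c_3 = 72.0000
solve first two rows → x=4.0000, y=4.0000

(4.0000, 4.0000)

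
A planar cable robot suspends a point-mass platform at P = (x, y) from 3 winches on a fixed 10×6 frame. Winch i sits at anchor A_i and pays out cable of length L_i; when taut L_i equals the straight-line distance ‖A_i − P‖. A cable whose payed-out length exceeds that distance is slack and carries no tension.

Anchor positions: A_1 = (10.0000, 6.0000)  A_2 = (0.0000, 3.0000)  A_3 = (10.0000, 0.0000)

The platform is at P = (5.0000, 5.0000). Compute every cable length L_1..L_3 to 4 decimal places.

L_1: Δ = A_1−P = (5.0000, 1.0000) → ‖Δ‖ = √26.0000 = 5.0990
L_2: Δ = A_2−P = (-5.0000, -2.0000) → ‖Δ‖ = √29.0000 = 5.3852
L_3: Δ = A_3−P = (5.0000, -5.0000) → ‖Δ‖ = √50.0000 = 7.0711

(5.0990, 5.3852, 7.0711)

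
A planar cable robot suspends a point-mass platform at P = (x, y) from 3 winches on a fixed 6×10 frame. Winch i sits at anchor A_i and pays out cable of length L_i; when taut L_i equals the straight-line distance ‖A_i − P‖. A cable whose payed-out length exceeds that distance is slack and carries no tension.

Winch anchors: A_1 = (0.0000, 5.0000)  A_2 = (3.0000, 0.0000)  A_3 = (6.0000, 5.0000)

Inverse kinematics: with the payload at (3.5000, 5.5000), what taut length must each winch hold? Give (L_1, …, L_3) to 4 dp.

(3.5355, 5.5227, 2.5495)

L_1: Δ = A_1−P = (-3.5000, -0.5000) → ‖Δ‖ = √12.5000 = 3.5355
L_2: Δ = A_2−P = (-0.5000, -5.5000) → ‖Δ‖ = √30.5000 = 5.5227
L_3: Δ = A_3−P = (2.5000, -0.5000) → ‖Δ‖ = √6.5000 = 2.5495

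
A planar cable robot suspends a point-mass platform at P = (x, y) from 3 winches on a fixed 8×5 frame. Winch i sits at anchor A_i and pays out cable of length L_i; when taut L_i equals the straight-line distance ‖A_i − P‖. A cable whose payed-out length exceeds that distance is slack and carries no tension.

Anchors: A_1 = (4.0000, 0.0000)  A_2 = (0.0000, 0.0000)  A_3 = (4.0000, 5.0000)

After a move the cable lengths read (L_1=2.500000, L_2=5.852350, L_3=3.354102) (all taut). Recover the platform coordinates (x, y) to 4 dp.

(5.5000, 2.0000)

circle eqns → linear via eq_j − eq_1; set c_j = A_j·A_j − L_j²
c_1 = 16.0000+0.0000−6.2500 = 9.7500
8.0000·x + 0.0000·y = c_1−c_2 = 44.0000
0.0000·x − 10.0000·y = c_1−c_3 = -20.0000
solve first two rows → x=5.5000, y=2.0000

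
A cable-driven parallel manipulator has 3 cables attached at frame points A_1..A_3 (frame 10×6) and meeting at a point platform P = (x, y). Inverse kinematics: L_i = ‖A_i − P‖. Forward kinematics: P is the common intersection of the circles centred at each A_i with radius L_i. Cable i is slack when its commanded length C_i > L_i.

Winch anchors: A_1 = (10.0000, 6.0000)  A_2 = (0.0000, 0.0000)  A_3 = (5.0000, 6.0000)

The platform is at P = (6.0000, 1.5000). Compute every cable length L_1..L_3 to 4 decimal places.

(6.0208, 6.1847, 4.6098)

cable 1: Δx=4.0000, Δy=4.5000; L_1 = √(Δx²+Δy²) = 6.0208
cable 2: Δx=-6.0000, Δy=-1.5000; L_2 = √(Δx²+Δy²) = 6.1847
cable 3: Δx=-1.0000, Δy=4.5000; L_3 = √(Δx²+Δy²) = 4.6098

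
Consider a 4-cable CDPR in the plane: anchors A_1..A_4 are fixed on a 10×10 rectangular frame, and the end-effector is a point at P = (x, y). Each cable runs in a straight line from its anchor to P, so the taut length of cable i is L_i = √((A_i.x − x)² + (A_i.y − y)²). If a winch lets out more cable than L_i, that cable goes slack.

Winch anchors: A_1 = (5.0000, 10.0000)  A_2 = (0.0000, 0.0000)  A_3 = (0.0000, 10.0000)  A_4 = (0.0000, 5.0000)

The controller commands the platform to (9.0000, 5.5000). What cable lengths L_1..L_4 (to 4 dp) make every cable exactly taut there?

L_1 = √((5.0000−9.0000)² + (10.0000−5.5000)²) = 6.0208
L_2 = √((0.0000−9.0000)² + (0.0000−5.5000)²) = 10.5475
L_3 = √((0.0000−9.0000)² + (10.0000−5.5000)²) = 10.0623
L_4 = √((0.0000−9.0000)² + (5.0000−5.5000)²) = 9.0139

(6.0208, 10.5475, 10.0623, 9.0139)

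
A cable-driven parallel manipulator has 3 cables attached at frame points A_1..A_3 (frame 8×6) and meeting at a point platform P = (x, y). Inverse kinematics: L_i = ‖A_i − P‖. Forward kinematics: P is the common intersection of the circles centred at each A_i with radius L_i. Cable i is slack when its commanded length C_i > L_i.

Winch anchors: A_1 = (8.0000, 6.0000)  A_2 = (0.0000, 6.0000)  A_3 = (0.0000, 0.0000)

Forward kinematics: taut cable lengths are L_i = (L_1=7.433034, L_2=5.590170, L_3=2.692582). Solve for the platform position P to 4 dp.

each cable: (A_i−P)·(A_i−P) = L_i²; let k_i = ‖A_i‖²−L_i²
k_1 = 64.0000+36.0000−55.2500 = 44.7500
row 1: 16.0000x + 0.0000y = 40.0000  (k_2=4.7500)
row 2: 16.0000x + 12.0000y = 52.0000  (k_3=-7.2500)
Cramer on rows 1–2 → x = 2.5000, y = 1.0000

(2.5000, 1.0000)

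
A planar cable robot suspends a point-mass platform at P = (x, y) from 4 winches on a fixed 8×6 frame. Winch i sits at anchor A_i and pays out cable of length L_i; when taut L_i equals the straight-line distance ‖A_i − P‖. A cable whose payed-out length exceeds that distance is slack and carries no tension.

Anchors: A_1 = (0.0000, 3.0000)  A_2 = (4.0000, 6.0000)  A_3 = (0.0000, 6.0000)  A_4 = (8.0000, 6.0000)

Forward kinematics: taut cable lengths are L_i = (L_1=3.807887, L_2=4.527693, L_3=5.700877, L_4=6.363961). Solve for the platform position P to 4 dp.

expand ‖A_i−P‖²=L_i² and subtract eq 1 (c_i ≔ ‖A_i‖²−L_i²)
c_1 = 0.0000+9.0000−14.5000 = -5.5000
eq1−eq2 → [-8.0000  -6.0000]·P = -37.0000
eq1−eq3 → [0.0000  -6.0000]·P = -9.0000
eq1−eq4 → [-16.0000  -6.0000]·P = -65.0000
2×2 solve → P = (3.5000, 1.5000)
check cable 4: ‖A_4−P‖² = 40.5000 ≈ L_4² = 40.5000 ✓

(3.5000, 1.5000)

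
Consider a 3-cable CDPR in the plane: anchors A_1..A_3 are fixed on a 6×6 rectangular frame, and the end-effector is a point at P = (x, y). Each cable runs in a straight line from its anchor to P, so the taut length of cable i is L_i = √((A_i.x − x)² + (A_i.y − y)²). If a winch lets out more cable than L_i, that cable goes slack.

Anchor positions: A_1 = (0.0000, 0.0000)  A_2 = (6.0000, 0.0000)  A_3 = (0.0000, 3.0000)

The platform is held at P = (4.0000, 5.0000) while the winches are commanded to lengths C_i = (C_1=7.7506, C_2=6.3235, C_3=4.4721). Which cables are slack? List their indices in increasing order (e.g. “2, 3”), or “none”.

i=1: geometric 6.4031 vs commanded 7.7506 ⇒ slack
i=2: geometric 5.3852 vs commanded 6.3235 ⇒ slack
i=3: geometric 4.4721 vs commanded 4.4721 ⇒ taut

1, 2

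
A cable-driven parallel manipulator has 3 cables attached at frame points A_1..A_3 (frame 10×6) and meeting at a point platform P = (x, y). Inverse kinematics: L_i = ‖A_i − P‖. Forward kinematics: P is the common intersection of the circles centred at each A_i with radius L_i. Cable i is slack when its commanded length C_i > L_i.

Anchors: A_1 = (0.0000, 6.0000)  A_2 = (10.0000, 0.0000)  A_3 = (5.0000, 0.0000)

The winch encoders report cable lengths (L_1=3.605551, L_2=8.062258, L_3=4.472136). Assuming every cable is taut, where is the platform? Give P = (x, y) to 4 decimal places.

(3.0000, 4.0000)

expand ‖A_i−P‖²=L_i² and subtract eq 1 (q_i ≔ ‖A_i‖²−L_i²)
q_1 = 0.0000+36.0000−13.0000 = 23.0000
eq1−eq2 → [-20.0000  12.0000]·P = -12.0000
eq1−eq3 → [-10.0000  12.0000]·P = 18.0000
2×2 solve → P = (3.0000, 4.0000)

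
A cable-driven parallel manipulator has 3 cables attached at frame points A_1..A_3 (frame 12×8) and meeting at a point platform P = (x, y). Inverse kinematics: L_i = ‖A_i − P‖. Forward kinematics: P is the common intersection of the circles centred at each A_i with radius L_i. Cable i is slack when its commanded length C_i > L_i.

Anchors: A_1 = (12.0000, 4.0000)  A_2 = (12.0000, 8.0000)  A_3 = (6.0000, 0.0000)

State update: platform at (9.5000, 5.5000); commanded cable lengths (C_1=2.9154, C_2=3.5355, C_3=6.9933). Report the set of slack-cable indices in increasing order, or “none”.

cable 1: L_1 = ‖A_1−P‖ = 2.9155;  C_1 = 2.9154 → taut
cable 2: L_2 = ‖A_2−P‖ = 3.5355;  C_2 = 3.5355 → taut
cable 3: L_3 = ‖A_3−P‖ = 6.5192;  C_3 = 6.9933 → slack

3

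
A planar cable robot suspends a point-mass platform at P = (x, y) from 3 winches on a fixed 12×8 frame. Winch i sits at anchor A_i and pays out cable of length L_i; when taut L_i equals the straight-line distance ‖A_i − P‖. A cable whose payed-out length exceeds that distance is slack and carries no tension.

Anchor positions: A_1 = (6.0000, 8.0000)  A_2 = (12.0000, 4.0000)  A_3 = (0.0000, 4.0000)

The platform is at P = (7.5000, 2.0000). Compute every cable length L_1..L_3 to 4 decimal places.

L_1: Δ = A_1−P = (-1.5000, 6.0000) → ‖Δ‖ = √38.2500 = 6.1847
L_2: Δ = A_2−P = (4.5000, 2.0000) → ‖Δ‖ = √24.2500 = 4.9244
L_3: Δ = A_3−P = (-7.5000, 2.0000) → ‖Δ‖ = √60.2500 = 7.7621

(6.1847, 4.9244, 7.7621)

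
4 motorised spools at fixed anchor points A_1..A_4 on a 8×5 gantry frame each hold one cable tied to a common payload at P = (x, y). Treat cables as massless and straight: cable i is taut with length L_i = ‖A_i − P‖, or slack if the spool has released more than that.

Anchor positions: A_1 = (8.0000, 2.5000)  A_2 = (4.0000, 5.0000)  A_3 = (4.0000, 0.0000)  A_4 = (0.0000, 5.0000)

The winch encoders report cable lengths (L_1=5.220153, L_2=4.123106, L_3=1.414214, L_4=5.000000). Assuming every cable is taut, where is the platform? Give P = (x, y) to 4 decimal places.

each cable: (A_i−P)·(A_i−P) = L_i²; let c_i = ‖A_i‖²−L_i²
c_1 = 64.0000+6.2500−27.2500 = 43.0000
row 1: 8.0000x − 5.0000y = 19.0000  (c_2=24.0000)
row 2: 8.0000x + 5.0000y = 29.0000  (c_3=14.0000)
row 3: 16.0000x − 5.0000y = 43.0000  (c_4=0.0000)
Cramer on rows 1–2 → x = 3.0000, y = 1.0000
check cable 4: ‖A_4−P‖² = 25.0000 ≈ L_4² = 25.0000 ✓

(3.0000, 1.0000)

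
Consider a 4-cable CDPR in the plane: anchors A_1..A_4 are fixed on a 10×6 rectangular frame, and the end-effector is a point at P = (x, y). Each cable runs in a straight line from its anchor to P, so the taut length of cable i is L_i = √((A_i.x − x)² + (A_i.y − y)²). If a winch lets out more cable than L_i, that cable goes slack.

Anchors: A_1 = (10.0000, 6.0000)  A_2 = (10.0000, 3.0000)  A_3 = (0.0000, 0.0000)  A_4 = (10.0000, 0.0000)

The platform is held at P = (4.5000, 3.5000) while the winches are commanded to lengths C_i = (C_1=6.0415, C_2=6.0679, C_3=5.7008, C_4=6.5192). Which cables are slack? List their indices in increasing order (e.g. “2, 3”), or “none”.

2

i=1: geometric 6.0415 vs commanded 6.0415 ⇒ taut
i=2: geometric 5.5227 vs commanded 6.0679 ⇒ slack
i=3: geometric 5.7009 vs commanded 5.7008 ⇒ taut
i=4: geometric 6.5192 vs commanded 6.5192 ⇒ taut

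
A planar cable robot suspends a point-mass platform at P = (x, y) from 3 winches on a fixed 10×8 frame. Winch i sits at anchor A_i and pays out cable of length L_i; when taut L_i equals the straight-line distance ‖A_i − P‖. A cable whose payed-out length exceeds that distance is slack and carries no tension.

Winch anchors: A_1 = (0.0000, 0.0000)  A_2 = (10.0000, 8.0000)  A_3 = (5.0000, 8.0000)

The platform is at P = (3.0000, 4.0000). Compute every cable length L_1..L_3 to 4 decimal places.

(5.0000, 8.0623, 4.4721)

cable 1: Δx=-3.0000, Δy=-4.0000; L_1 = √(Δx²+Δy²) = 5.0000
cable 2: Δx=7.0000, Δy=4.0000; L_2 = √(Δx²+Δy²) = 8.0623
cable 3: Δx=2.0000, Δy=4.0000; L_3 = √(Δx²+Δy²) = 4.4721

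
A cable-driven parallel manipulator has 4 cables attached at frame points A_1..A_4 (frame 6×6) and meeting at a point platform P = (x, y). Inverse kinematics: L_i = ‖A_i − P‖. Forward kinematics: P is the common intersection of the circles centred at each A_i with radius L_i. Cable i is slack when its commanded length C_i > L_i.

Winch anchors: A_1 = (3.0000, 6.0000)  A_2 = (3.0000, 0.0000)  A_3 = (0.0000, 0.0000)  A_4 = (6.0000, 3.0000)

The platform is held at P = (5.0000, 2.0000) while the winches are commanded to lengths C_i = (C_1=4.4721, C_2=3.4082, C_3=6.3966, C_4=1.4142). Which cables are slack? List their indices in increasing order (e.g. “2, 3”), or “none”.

cable 1: L_1 = ‖A_1−P‖ = 4.4721;  C_1 = 4.4721 → taut
cable 2: L_2 = ‖A_2−P‖ = 2.8284;  C_2 = 3.4082 → slack
cable 3: L_3 = ‖A_3−P‖ = 5.3852;  C_3 = 6.3966 → slack
cable 4: L_4 = ‖A_4−P‖ = 1.4142;  C_4 = 1.4142 → taut

2, 3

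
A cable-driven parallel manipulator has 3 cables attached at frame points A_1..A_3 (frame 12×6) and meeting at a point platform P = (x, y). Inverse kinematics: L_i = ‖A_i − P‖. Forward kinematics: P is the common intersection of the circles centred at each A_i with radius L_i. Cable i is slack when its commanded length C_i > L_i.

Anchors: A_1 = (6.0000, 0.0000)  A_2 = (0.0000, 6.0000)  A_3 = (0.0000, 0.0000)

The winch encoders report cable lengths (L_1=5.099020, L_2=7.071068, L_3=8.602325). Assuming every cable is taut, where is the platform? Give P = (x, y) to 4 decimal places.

circle eqns → linear via eq_j − eq_1; set q_j = A_j·A_j − L_j²
q_1 = 36.0000+0.0000−26.0000 = 10.0000
12.0000·x − 12.0000·y = q_1−q_2 = 24.0000
12.0000·x + 0.0000·y = q_1−q_3 = 84.0000
solve first two rows → x=7.0000, y=5.0000

(7.0000, 5.0000)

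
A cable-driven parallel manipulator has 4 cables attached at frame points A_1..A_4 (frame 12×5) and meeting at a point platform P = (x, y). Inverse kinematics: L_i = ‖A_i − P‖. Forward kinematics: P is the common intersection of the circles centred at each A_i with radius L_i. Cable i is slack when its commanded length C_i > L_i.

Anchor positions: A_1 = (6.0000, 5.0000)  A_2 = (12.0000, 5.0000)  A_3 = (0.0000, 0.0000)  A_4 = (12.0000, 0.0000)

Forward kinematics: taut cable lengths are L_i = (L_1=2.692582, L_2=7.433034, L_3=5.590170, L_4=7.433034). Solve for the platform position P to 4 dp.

(5.0000, 2.5000)

each cable: (A_i−P)·(A_i−P) = L_i²; let k_i = ‖A_i‖²−L_i²
k_1 = 36.0000+25.0000−7.2500 = 53.7500
row 1: -12.0000x + 0.0000y = -60.0000  (k_2=113.7500)
row 2: 12.0000x + 10.0000y = 85.0000  (k_3=-31.2500)
row 3: -12.0000x + 10.0000y = -35.0000  (k_4=88.7500)
Cramer on rows 1–2 → x = 5.0000, y = 2.5000
check cable 4: ‖A_4−P‖² = 55.2500 ≈ L_4² = 55.2500 ✓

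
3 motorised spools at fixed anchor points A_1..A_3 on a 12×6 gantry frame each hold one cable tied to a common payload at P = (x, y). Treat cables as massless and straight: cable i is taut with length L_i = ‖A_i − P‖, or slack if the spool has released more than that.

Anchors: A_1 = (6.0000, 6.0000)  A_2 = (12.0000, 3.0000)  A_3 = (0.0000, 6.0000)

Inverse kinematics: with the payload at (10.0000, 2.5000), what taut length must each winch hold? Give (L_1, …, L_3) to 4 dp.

(5.3151, 2.0616, 10.5948)

L_1: Δ = A_1−P = (-4.0000, 3.5000) → ‖Δ‖ = √28.2500 = 5.3151
L_2: Δ = A_2−P = (2.0000, 0.5000) → ‖Δ‖ = √4.2500 = 2.0616
L_3: Δ = A_3−P = (-10.0000, 3.5000) → ‖Δ‖ = √112.2500 = 10.5948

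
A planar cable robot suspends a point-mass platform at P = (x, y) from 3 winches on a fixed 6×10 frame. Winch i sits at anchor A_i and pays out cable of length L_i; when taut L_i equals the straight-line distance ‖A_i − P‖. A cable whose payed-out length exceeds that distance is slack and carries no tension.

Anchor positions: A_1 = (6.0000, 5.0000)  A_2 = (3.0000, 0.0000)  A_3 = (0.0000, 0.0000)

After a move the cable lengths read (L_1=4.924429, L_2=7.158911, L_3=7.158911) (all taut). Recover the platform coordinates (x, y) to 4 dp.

each cable: (A_i−P)·(A_i−P) = L_i²; let q_i = ‖A_i‖²−L_i²
q_1 = 36.0000+25.0000−24.2500 = 36.7500
row 1: 6.0000x + 10.0000y = 79.0000  (q_2=-42.2500)
row 2: 12.0000x + 10.0000y = 88.0000  (q_3=-51.2500)
Cramer on rows 1–2 → x = 1.5000, y = 7.0000

(1.5000, 7.0000)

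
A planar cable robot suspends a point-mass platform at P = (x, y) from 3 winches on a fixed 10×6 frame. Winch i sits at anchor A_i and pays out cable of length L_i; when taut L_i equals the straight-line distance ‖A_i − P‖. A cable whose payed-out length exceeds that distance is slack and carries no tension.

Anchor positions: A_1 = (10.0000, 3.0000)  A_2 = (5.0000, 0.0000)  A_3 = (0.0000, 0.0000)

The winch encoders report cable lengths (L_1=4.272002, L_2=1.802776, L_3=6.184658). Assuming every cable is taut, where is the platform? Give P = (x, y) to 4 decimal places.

expand ‖A_i−P‖²=L_i² and subtract eq 1 (q_i ≔ ‖A_i‖²−L_i²)
q_1 = 100.0000+9.0000−18.2500 = 90.7500
eq1−eq2 → [10.0000  6.0000]·P = 69.0000
eq1−eq3 → [20.0000  6.0000]·P = 129.0000
2×2 solve → P = (6.0000, 1.5000)

(6.0000, 1.5000)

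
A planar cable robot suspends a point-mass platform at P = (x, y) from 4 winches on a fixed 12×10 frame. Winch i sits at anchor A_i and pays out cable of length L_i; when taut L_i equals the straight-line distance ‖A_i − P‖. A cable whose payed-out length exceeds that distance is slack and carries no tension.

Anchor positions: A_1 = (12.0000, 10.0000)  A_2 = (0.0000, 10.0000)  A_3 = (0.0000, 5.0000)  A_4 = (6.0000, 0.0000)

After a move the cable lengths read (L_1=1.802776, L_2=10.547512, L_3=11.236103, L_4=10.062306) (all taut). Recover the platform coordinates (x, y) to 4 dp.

circle eqns → linear via eq_j − eq_1; set q_j = A_j·A_j − L_j²
q_1 = 144.0000+100.0000−3.2500 = 240.7500
24.0000·x + 0.0000·y = q_1−q_2 = 252.0000
24.0000·x + 10.0000·y = q_1−q_3 = 342.0000
12.0000·x + 20.0000·y = q_1−q_4 = 306.0000
solve first two rows → x=10.5000, y=9.0000
check cable 4: ‖A_4−P‖² = 101.2500 ≈ L_4² = 101.2500 ✓

(10.5000, 9.0000)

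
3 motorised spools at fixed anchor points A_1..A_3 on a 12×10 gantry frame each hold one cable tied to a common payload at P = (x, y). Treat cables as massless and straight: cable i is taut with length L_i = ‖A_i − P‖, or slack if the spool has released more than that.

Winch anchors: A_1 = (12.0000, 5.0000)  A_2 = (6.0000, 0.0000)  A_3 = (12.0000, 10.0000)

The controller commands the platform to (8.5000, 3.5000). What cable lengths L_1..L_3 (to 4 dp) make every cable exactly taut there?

cable 1: Δx=3.5000, Δy=1.5000; L_1 = √(Δx²+Δy²) = 3.8079
cable 2: Δx=-2.5000, Δy=-3.5000; L_2 = √(Δx²+Δy²) = 4.3012
cable 3: Δx=3.5000, Δy=6.5000; L_3 = √(Δx²+Δy²) = 7.3824

(3.8079, 4.3012, 7.3824)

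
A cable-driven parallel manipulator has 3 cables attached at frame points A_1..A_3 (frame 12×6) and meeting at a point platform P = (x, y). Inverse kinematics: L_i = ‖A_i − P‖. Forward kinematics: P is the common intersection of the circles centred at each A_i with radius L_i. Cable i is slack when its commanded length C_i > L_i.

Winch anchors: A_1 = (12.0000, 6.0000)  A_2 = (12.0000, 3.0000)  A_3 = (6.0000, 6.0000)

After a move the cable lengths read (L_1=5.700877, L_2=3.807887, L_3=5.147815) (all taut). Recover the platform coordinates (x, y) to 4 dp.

(8.5000, 1.5000)

circle eqns → linear via eq_j − eq_1; set q_j = A_j·A_j − L_j²
q_1 = 144.0000+36.0000−32.5000 = 147.5000
0.0000·x + 6.0000·y = q_1−q_2 = 9.0000
12.0000·x + 0.0000·y = q_1−q_3 = 102.0000
solve first two rows → x=8.5000, y=1.5000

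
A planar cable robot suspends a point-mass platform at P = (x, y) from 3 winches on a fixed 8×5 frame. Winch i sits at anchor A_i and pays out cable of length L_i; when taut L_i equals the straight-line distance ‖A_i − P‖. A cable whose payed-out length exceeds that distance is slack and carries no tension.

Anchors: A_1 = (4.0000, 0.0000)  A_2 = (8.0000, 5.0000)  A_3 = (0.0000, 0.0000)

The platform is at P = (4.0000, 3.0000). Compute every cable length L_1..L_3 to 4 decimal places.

L_1: Δ = A_1−P = (0.0000, -3.0000) → ‖Δ‖ = √9.0000 = 3.0000
L_2: Δ = A_2−P = (4.0000, 2.0000) → ‖Δ‖ = √20.0000 = 4.4721
L_3: Δ = A_3−P = (-4.0000, -3.0000) → ‖Δ‖ = √25.0000 = 5.0000

(3.0000, 4.4721, 5.0000)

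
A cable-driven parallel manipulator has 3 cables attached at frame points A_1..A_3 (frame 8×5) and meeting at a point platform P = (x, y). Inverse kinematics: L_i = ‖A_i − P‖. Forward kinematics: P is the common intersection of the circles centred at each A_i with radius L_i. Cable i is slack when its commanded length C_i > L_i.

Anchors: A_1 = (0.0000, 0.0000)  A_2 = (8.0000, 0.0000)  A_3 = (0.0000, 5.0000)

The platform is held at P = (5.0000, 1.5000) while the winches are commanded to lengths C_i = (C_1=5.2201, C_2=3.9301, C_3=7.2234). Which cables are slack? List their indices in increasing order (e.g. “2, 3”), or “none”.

cable 1: L_1 = ‖A_1−P‖ = 5.2202;  C_1 = 5.2201 → taut
cable 2: L_2 = ‖A_2−P‖ = 3.3541;  C_2 = 3.9301 → slack
cable 3: L_3 = ‖A_3−P‖ = 6.1033;  C_3 = 7.2234 → slack

2, 3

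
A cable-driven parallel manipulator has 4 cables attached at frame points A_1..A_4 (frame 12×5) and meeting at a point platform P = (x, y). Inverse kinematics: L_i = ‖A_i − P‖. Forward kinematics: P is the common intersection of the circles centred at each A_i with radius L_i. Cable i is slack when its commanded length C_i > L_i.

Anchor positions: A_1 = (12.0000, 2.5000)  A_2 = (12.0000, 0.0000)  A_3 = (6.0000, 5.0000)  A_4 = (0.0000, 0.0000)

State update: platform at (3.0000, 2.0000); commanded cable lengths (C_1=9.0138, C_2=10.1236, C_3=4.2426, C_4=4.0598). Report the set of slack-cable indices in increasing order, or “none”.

cable 1: L_1 = ‖A_1−P‖ = 9.0139;  C_1 = 9.0138 → taut
cable 2: L_2 = ‖A_2−P‖ = 9.2195;  C_2 = 10.1236 → slack
cable 3: L_3 = ‖A_3−P‖ = 4.2426;  C_3 = 4.2426 → taut
cable 4: L_4 = ‖A_4−P‖ = 3.6056;  C_4 = 4.0598 → slack

2, 4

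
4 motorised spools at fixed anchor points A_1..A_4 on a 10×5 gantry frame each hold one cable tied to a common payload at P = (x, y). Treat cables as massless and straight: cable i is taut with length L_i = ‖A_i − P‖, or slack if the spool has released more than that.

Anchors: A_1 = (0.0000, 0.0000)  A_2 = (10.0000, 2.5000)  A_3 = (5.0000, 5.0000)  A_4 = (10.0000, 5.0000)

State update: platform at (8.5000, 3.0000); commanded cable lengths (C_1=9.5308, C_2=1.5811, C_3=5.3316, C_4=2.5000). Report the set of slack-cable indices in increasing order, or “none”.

cable 1: L_1 = ‖A_1−P‖ = 9.0139;  C_1 = 9.5308 → slack
cable 2: L_2 = ‖A_2−P‖ = 1.5811;  C_2 = 1.5811 → taut
cable 3: L_3 = ‖A_3−P‖ = 4.0311;  C_3 = 5.3316 → slack
cable 4: L_4 = ‖A_4−P‖ = 2.5000;  C_4 = 2.5000 → taut

1, 3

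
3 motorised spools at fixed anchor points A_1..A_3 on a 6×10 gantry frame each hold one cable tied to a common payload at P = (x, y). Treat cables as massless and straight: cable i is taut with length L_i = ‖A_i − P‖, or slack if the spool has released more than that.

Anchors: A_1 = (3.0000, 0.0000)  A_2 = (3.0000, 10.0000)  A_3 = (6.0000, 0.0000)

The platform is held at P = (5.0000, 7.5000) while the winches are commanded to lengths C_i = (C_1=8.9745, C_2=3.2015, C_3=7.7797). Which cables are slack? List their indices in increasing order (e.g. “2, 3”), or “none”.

cable 1: L_1 = ‖A_1−P‖ = 7.7621;  C_1 = 8.9745 → slack
cable 2: L_2 = ‖A_2−P‖ = 3.2016;  C_2 = 3.2015 → taut
cable 3: L_3 = ‖A_3−P‖ = 7.5664;  C_3 = 7.7797 → slack

1, 3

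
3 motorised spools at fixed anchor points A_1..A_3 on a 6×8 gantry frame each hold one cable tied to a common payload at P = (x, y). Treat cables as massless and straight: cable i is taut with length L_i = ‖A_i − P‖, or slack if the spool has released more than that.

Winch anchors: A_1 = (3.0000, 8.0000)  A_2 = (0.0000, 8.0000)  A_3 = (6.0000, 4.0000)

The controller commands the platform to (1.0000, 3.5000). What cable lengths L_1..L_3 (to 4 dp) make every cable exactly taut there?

(4.9244, 4.6098, 5.0249)

cable 1: Δx=2.0000, Δy=4.5000; L_1 = √(Δx²+Δy²) = 4.9244
cable 2: Δx=-1.0000, Δy=4.5000; L_2 = √(Δx²+Δy²) = 4.6098
cable 3: Δx=5.0000, Δy=0.5000; L_3 = √(Δx²+Δy²) = 5.0249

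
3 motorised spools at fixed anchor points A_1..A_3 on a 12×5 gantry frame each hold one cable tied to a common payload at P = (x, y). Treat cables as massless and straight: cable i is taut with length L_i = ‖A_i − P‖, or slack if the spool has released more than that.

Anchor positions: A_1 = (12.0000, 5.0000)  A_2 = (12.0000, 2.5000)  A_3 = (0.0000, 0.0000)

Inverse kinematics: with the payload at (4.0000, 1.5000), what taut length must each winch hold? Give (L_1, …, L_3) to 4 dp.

(8.7321, 8.0623, 4.2720)

L_1 = √((12.0000−4.0000)² + (5.0000−1.5000)²) = 8.7321
L_2 = √((12.0000−4.0000)² + (2.5000−1.5000)²) = 8.0623
L_3 = √((0.0000−4.0000)² + (0.0000−1.5000)²) = 4.2720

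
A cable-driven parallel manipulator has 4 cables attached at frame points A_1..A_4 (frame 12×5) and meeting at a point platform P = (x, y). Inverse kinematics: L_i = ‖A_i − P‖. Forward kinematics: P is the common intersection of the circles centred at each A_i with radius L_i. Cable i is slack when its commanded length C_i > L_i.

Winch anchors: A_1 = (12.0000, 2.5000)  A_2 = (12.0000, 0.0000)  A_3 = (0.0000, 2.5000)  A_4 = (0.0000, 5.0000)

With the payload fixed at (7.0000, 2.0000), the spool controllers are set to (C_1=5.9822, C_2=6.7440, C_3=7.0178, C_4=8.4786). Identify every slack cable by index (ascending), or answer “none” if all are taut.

1, 2, 4

cable 1: L_1 = ‖A_1−P‖ = 5.0249;  C_1 = 5.9822 → slack
cable 2: L_2 = ‖A_2−P‖ = 5.3852;  C_2 = 6.7440 → slack
cable 3: L_3 = ‖A_3−P‖ = 7.0178;  C_3 = 7.0178 → taut
cable 4: L_4 = ‖A_4−P‖ = 7.6158;  C_4 = 8.4786 → slack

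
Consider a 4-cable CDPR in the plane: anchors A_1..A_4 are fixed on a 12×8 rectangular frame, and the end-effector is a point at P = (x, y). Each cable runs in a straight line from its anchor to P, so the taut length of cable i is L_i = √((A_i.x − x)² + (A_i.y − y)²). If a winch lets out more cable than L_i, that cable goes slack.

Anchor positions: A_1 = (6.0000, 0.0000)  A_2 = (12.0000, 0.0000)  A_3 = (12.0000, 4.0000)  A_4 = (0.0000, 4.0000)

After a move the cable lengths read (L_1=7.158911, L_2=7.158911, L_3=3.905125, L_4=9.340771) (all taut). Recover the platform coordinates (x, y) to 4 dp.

(9.0000, 6.5000)

circle eqns → linear via eq_j − eq_1; set k_j = A_j·A_j − L_j²
k_1 = 36.0000+0.0000−51.2500 = -15.2500
-12.0000·x + 0.0000·y = k_1−k_2 = -108.0000
-12.0000·x − 8.0000·y = k_1−k_3 = -160.0000
12.0000·x − 8.0000·y = k_1−k_4 = 56.0000
solve first two rows → x=9.0000, y=6.5000
check cable 4: ‖A_4−P‖² = 87.2500 ≈ L_4² = 87.2500 ✓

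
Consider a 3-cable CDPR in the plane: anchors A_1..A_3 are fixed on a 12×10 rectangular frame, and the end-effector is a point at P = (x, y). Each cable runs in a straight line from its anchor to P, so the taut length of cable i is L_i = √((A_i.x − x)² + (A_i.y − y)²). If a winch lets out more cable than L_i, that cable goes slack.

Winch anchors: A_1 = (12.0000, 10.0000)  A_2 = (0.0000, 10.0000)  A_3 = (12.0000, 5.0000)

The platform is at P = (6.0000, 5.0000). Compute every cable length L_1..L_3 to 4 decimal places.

L_1 = √((12.0000−6.0000)² + (10.0000−5.0000)²) = 7.8102
L_2 = √((0.0000−6.0000)² + (10.0000−5.0000)²) = 7.8102
L_3 = √((12.0000−6.0000)² + (5.0000−5.0000)²) = 6.0000

(7.8102, 7.8102, 6.0000)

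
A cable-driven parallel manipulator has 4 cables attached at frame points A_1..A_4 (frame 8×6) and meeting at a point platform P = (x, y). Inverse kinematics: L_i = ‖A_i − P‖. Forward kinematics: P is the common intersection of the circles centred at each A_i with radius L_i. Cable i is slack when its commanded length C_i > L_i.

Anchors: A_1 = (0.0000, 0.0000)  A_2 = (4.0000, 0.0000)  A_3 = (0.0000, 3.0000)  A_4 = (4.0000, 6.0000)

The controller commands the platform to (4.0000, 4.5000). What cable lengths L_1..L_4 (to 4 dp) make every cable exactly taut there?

(6.0208, 4.5000, 4.2720, 1.5000)

cable 1: Δx=-4.0000, Δy=-4.5000; L_1 = √(Δx²+Δy²) = 6.0208
cable 2: Δx=0.0000, Δy=-4.5000; L_2 = √(Δx²+Δy²) = 4.5000
cable 3: Δx=-4.0000, Δy=-1.5000; L_3 = √(Δx²+Δy²) = 4.2720
cable 4: Δx=0.0000, Δy=1.5000; L_4 = √(Δx²+Δy²) = 1.5000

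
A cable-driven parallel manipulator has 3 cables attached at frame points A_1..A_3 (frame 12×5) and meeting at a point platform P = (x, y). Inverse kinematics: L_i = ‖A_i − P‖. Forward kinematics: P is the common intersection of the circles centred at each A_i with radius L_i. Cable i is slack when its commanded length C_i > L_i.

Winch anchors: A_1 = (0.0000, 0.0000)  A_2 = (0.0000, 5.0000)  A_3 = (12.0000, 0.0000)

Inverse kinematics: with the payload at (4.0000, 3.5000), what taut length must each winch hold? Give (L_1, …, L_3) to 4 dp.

(5.3151, 4.2720, 8.7321)

L_1 = √((0.0000−4.0000)² + (0.0000−3.5000)²) = 5.3151
L_2 = √((0.0000−4.0000)² + (5.0000−3.5000)²) = 4.2720
L_3 = √((12.0000−4.0000)² + (0.0000−3.5000)²) = 8.7321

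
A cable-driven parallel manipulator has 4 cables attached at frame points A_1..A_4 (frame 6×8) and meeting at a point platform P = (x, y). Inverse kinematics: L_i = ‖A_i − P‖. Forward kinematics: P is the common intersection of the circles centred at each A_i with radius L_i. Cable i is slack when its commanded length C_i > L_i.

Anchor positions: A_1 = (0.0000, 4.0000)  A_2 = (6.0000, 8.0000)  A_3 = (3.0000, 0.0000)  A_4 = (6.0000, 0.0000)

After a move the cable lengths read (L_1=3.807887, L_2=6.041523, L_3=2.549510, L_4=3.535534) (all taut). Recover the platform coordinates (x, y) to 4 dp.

each cable: (A_i−P)·(A_i−P) = L_i²; let q_i = ‖A_i‖²−L_i²
q_1 = 0.0000+16.0000−14.5000 = 1.5000
row 1: -12.0000x − 8.0000y = -62.0000  (q_2=63.5000)
row 2: -6.0000x + 8.0000y = -1.0000  (q_3=2.5000)
row 3: -12.0000x + 8.0000y = -22.0000  (q_4=23.5000)
Cramer on rows 1–2 → x = 3.5000, y = 2.5000
check cable 4: ‖A_4−P‖² = 12.5000 ≈ L_4² = 12.5000 ✓

(3.5000, 2.5000)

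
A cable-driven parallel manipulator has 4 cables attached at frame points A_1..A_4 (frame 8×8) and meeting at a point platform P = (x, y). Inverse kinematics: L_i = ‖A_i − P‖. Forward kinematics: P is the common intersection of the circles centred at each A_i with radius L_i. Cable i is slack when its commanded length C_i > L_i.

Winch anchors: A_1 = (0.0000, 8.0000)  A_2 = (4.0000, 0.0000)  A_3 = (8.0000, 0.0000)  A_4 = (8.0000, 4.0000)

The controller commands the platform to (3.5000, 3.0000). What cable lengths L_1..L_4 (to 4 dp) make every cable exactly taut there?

L_1 = √((0.0000−3.5000)² + (8.0000−3.0000)²) = 6.1033
L_2 = √((4.0000−3.5000)² + (0.0000−3.0000)²) = 3.0414
L_3 = √((8.0000−3.5000)² + (0.0000−3.0000)²) = 5.4083
L_4 = √((8.0000−3.5000)² + (4.0000−3.0000)²) = 4.6098

(6.1033, 3.0414, 5.4083, 4.6098)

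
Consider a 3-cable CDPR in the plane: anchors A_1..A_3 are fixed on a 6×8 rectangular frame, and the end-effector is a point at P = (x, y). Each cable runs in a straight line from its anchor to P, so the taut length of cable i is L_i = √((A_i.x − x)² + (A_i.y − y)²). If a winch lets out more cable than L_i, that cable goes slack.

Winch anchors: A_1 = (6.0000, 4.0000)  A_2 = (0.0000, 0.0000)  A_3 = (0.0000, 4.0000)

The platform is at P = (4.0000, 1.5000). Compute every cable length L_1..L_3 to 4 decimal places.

(3.2016, 4.2720, 4.7170)

L_1 = √((6.0000−4.0000)² + (4.0000−1.5000)²) = 3.2016
L_2 = √((0.0000−4.0000)² + (0.0000−1.5000)²) = 4.2720
L_3 = √((0.0000−4.0000)² + (4.0000−1.5000)²) = 4.7170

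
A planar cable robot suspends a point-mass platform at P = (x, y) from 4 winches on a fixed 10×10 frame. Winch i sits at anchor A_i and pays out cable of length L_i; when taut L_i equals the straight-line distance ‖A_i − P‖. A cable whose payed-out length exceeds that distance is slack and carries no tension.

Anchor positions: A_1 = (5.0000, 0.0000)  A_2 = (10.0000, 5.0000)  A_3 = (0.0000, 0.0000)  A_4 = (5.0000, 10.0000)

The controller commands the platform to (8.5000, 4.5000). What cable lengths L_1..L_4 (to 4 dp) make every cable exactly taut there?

L_1: Δ = A_1−P = (-3.5000, -4.5000) → ‖Δ‖ = √32.5000 = 5.7009
L_2: Δ = A_2−P = (1.5000, 0.5000) → ‖Δ‖ = √2.5000 = 1.5811
L_3: Δ = A_3−P = (-8.5000, -4.5000) → ‖Δ‖ = √92.5000 = 9.6177
L_4: Δ = A_4−P = (-3.5000, 5.5000) → ‖Δ‖ = √42.5000 = 6.5192

(5.7009, 1.5811, 9.6177, 6.5192)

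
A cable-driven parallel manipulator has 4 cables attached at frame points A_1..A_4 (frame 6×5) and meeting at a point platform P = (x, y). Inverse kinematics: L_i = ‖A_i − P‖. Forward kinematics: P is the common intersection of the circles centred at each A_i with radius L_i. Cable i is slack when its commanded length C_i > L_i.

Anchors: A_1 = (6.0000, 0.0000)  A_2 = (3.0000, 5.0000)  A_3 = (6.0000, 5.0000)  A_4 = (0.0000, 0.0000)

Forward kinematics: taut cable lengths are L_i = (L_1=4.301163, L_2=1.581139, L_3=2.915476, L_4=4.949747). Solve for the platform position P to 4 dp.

each cable: (A_i−P)·(A_i−P) = L_i²; let c_i = ‖A_i‖²−L_i²
c_1 = 36.0000+0.0000−18.5000 = 17.5000
row 1: 6.0000x − 10.0000y = -14.0000  (c_2=31.5000)
row 2: 0.0000x − 10.0000y = -35.0000  (c_3=52.5000)
row 3: 12.0000x + 0.0000y = 42.0000  (c_4=-24.5000)
Cramer on rows 1–2 → x = 3.5000, y = 3.5000
check cable 4: ‖A_4−P‖² = 24.5000 ≈ L_4² = 24.5000 ✓

(3.5000, 3.5000)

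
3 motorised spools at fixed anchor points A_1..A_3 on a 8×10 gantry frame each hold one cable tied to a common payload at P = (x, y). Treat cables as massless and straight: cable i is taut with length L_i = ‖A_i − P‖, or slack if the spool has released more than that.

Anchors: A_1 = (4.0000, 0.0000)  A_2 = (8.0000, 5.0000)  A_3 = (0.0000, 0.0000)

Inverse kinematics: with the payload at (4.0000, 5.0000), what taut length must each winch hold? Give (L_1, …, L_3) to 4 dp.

(5.0000, 4.0000, 6.4031)

L_1: Δ = A_1−P = (0.0000, -5.0000) → ‖Δ‖ = √25.0000 = 5.0000
L_2: Δ = A_2−P = (4.0000, 0.0000) → ‖Δ‖ = √16.0000 = 4.0000
L_3: Δ = A_3−P = (-4.0000, -5.0000) → ‖Δ‖ = √41.0000 = 6.4031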